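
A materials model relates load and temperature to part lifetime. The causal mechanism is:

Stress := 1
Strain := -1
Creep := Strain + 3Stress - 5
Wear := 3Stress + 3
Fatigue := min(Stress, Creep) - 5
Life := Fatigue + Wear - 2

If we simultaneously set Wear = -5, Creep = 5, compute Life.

The joint intervention fixes Wear = -5, Creep = 5, removing each variable's own equation.
Fatigue = min(Stress, Creep) - 5  [with Stress=1, Creep=5]  = -4
Life = Fatigue + Wear - 2  [with Fatigue=-4, Wear=-5]  = -11

-11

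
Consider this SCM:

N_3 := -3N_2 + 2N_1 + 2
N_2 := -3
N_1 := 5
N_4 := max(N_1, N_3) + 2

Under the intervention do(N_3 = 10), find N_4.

12

The intervention breaks the incoming arrows to N_3: N_3 := -3N_2 + 2N_1 + 2 no longer applies, and N_3 = 10.
N_4 = max(N_1, N_3) + 2  [with N_1=5, N_3=10]  = 12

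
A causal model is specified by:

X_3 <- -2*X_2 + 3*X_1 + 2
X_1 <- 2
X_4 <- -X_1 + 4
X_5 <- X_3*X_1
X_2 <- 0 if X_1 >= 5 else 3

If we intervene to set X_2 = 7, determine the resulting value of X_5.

do(X_2=7) replaces the equation X_2 <- 0 if X_1 >= 5 else 3 with the constant X_2 = 7.
X_3 = -2*X_2 + 3*X_1 + 2  [with X_2=7, X_1=2]  = -6
X_5 = X_3*X_1  [with X_3=-6, X_1=2]  = -12

-12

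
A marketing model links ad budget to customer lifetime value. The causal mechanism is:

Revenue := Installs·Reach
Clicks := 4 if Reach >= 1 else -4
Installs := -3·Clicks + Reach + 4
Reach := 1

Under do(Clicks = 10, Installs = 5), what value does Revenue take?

5

Setting Clicks = 10, Installs = 5 by intervention discards those variables' equations.
Revenue = Installs·Reach  [with Installs=5, Reach=1]  = 5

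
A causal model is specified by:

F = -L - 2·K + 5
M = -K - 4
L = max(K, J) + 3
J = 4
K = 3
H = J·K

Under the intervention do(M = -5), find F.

do(M=-5) replaces the equation M = -K - 4 with the constant M = -5.
F is not downstream of the intervention, so its value is determined by the original equations.
L = max(K, J) + 3  [with K=3, J=4]  = 7
F = -L - 2·K + 5  [with L=7, K=3]  = -8

-8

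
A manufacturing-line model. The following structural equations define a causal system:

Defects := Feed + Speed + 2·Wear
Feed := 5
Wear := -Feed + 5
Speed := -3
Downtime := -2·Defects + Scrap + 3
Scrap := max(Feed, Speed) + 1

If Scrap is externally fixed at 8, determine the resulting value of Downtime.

The intervention breaks the incoming arrows to Scrap: Scrap := max(Feed, Speed) + 1 no longer applies, and Scrap = 8.
Wear = -Feed + 5  [with Feed=5]  = 0
Defects = Feed + Speed + 2·Wear  [with Feed=5, Speed=-3, Wear=0]  = 2
Downtime = -2·Defects + Scrap + 3  [with Defects=2, Scrap=8]  = 7

7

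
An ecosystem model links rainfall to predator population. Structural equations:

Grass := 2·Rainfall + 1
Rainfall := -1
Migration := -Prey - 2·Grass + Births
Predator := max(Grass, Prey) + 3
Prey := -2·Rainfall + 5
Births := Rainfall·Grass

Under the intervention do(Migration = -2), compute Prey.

do(Migration=-2) replaces the equation Migration := -Prey - 2·Grass + Births with the constant Migration = -2.
Prey is not downstream of the intervention, so its value is determined by the original equations.
Prey = -2·Rainfall + 5  [with Rainfall=-1]  = 7

7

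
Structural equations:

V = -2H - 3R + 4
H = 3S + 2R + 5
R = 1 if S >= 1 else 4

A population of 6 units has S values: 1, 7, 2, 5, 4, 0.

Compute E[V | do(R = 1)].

do(R=1) breaks R's dependence on S. With R=1 fixed, V across the units is -19, -55, -25, -43, -37, -13, mean -32.

-32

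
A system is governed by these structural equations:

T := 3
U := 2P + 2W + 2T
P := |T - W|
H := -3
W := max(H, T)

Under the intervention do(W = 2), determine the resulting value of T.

Under do(W=2), the mechanism W := max(H, T) is discarded; W is fixed at 2.
T is not downstream of the intervention, so its value is determined by the original equations.

3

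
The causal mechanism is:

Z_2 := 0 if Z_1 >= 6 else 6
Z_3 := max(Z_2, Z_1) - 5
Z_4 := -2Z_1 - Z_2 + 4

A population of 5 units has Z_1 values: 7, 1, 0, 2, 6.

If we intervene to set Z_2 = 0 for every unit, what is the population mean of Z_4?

-2.4

do(Z_2=0) breaks Z_2's dependence on Z_1. With Z_2=0 fixed, Z_4 across the units is -10, 2, 4, 0, -8, mean -2.4.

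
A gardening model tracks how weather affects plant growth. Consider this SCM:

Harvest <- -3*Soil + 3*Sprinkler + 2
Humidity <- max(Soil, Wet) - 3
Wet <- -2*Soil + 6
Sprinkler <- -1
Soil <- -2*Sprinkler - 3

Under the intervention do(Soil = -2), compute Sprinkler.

-1

Under do(Soil=-2), the mechanism Soil <- -2*Sprinkler - 3 is discarded; Soil is fixed at -2.
Sprinkler is not downstream of the intervention, so its value is determined by the original equations.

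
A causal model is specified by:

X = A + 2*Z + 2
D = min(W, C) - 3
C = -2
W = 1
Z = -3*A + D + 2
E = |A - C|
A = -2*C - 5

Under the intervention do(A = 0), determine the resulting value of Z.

Intervening sets A = 0 and removes its equation (A = -2*C - 5).
D = min(W, C) - 3  [with W=1, C=-2]  = -5
Z = -3*A + D + 2  [with A=0, D=-5]  = -3

-3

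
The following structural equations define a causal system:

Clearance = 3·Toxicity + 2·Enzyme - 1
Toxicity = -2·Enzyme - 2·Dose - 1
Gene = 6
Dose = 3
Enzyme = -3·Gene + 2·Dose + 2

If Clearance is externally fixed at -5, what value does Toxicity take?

13

The intervention breaks the incoming arrows to Clearance: Clearance = 3·Toxicity + 2·Enzyme - 1 no longer applies, and Clearance = -5.
Since Toxicity is not a descendant of the intervened variable, it is unaffected.
Enzyme = -3·Gene + 2·Dose + 2  [with Gene=6, Dose=3]  = -10
Toxicity = -2·Enzyme - 2·Dose - 1  [with Enzyme=-10, Dose=3]  = 13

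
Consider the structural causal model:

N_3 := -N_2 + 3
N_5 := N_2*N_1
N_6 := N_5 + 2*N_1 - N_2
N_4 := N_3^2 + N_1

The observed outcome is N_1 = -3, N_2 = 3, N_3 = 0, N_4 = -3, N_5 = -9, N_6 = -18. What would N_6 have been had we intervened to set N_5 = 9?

0

The intervention breaks the incoming arrows to N_5: N_5 := N_2*N_1 no longer applies, and N_5 = 9.
N_6 = N_5 + 2*N_1 - N_2  [with N_5=9, N_1=-3, N_2=3]  = 0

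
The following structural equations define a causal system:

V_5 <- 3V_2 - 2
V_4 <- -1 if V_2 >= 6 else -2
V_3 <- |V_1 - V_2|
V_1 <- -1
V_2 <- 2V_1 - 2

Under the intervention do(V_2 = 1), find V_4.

-2

Under do(V_2=1), the mechanism V_2 <- 2V_1 - 2 is discarded; V_2 is fixed at 1.
V_4 = -1 if V_2 >= 6 else -2  [with V_2=1]  = -2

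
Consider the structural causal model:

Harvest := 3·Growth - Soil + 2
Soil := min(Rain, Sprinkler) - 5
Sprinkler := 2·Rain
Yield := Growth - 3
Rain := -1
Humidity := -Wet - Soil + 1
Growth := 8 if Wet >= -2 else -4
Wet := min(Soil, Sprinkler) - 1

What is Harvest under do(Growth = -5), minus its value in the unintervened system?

-3

do(Growth=-5) replaces the equation Growth := 8 if Wet >= -2 else -4 with the constant Growth = -5.
Sprinkler = 2·Rain  [with Rain=-1]  = -2
Soil = min(Rain, Sprinkler) - 5  [with Rain=-1, Sprinkler=-2]  = -7
Harvest = 3·Growth - Soil + 2  [with Growth=-5, Soil=-7]  = -6
Without intervention: Sprinkler = 2·Rain  [with Rain=-1]  = -2; Soil = min(Rain, Sprinkler) - 5  [with Rain=-1, Sprinkler=-2]  = -7; Wet = min(Soil, Sprinkler) - 1  [with Soil=-7, Sprinkler=-2]  = -8; Growth = 8 if Wet >= -2 else -4  [with Wet=-8]  = -4; Harvest = 3·Growth - Soil + 2  [with Growth=-4, Soil=-7]  = -3.
Change = -6 − (-3) = -3.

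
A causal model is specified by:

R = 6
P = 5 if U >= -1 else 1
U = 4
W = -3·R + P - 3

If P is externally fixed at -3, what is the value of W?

-24

The intervention breaks the incoming arrows to P: P = 5 if U >= -1 else 1 no longer applies, and P = -3.
W = -3·R + P - 3  [with R=6, P=-3]  = -24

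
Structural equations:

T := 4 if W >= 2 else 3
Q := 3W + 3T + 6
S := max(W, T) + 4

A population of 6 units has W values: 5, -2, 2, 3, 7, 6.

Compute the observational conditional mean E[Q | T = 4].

31.8

E[Q|T=4] averages over only the 5 units with T=4 (W = 5, 2, 3, 7, 6): Q = 33, 24, 27, 39, 36, mean 31.8.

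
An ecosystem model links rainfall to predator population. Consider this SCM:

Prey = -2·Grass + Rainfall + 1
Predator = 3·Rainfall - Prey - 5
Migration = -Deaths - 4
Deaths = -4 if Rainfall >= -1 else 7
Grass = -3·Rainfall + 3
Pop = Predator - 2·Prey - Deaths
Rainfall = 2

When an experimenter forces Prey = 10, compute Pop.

The intervention breaks the incoming arrows to Prey: Prey = -2·Grass + Rainfall + 1 no longer applies, and Prey = 10.
Predator = 3·Rainfall - Prey - 5  [with Rainfall=2, Prey=10]  = -9
Deaths = -4 if Rainfall >= -1 else 7  [with Rainfall=2]  = -4
Pop = Predator - 2·Prey - Deaths  [with Predator=-9, Prey=10, Deaths=-4]  = -25

-25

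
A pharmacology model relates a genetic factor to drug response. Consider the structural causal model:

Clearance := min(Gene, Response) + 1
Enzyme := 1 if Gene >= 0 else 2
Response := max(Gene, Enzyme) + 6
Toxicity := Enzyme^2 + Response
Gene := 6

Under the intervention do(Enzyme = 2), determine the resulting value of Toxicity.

16

Under do(Enzyme=2), the mechanism Enzyme := 1 if Gene >= 0 else 2 is discarded; Enzyme is fixed at 2.
Response = max(Gene, Enzyme) + 6  [with Gene=6, Enzyme=2]  = 12
Toxicity = Enzyme^2 + Response  [with Enzyme=2, Response=12]  = 16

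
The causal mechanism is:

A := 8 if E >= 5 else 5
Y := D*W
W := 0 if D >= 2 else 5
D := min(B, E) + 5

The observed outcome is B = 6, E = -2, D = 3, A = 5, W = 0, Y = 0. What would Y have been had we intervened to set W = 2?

6

The intervention breaks the incoming arrows to W: W := 0 if D >= 2 else 5 no longer applies, and W = 2.
D = min(B, E) + 5  [with B=6, E=-2]  = 3
Y = D*W  [with D=3, W=2]  = 6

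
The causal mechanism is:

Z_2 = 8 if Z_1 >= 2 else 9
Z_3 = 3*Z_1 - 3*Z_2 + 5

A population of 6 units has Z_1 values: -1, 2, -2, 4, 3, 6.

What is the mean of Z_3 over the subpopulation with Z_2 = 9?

-26.5

Observing Z_2=9 restricts to units where Z_2's equation naturally yields 9: Z_1 ∈ {-1, -2}. In that subpopulation Z_3 = -25, -28, mean -26.5.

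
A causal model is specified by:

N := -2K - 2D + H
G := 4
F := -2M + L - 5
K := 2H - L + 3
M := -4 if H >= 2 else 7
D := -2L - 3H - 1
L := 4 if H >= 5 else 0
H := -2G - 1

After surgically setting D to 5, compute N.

11

Under do(D=5), the mechanism D := -2L - 3H - 1 is discarded; D is fixed at 5.
H = -2G - 1  [with G=4]  = -9
L = 4 if H >= 5 else 0  [with H=-9]  = 0
K = 2H - L + 3  [with H=-9, L=0]  = -15
N = -2K - 2D + H  [with K=-15, D=5, H=-9]  = 11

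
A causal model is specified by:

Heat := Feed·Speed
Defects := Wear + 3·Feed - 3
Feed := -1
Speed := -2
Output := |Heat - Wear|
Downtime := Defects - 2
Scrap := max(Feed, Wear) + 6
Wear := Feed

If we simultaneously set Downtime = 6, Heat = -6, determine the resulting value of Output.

Under do(Downtime = 6, Heat = -6), each intervened variable's structural equation is replaced by its fixed value.
Wear = Feed  [with Feed=-1]  = -1
Output = |Heat - Wear|  [with Heat=-6, Wear=-1]  = 5

5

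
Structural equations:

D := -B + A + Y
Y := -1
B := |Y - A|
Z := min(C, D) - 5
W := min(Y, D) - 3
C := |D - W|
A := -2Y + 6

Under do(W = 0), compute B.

9

do(W=0) replaces the equation W := min(Y, D) - 3 with the constant W = 0.
B is not downstream of the intervention, so its value is determined by the original equations.
A = -2Y + 6  [with Y=-1]  = 8
B = |Y - A|  [with Y=-1, A=8]  = 9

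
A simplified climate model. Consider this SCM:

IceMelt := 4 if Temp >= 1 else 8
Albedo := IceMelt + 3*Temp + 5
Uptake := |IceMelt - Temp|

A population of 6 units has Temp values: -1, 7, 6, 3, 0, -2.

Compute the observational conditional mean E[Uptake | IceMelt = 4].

E[Uptake|IceMelt=4] averages over only the 3 units with IceMelt=4 (Temp = 7, 6, 3): Uptake = 3, 2, 1, mean 2.

2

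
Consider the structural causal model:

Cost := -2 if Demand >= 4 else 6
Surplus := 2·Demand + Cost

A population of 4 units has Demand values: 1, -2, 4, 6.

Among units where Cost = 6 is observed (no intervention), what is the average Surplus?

Conditioning on Cost=6 selects the 2 unit(s) with Demand ∈ {1, -2}. Their Surplus values: 8, 2. Mean = 5.

5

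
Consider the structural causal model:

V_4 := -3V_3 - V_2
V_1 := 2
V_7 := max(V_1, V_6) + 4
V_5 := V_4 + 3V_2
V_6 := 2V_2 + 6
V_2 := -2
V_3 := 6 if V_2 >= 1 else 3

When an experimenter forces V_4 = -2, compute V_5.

Intervening sets V_4 = -2 and removes its equation (V_4 := -3V_3 - V_2).
V_5 = V_4 + 3V_2  [with V_4=-2, V_2=-2]  = -8

-8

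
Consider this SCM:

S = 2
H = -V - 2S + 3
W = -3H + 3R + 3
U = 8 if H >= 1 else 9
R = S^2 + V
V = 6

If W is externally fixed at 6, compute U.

9

The intervention breaks the incoming arrows to W: W = -3H + 3R + 3 no longer applies, and W = 6.
Since U is not a descendant of the intervened variable, it is unaffected.
H = -V - 2S + 3  [with V=6, S=2]  = -7
U = 8 if H >= 1 else 9  [with H=-7]  = 9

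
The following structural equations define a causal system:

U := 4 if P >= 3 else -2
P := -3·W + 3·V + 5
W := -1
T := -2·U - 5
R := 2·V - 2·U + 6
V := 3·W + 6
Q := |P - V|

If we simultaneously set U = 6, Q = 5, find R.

Under do(U = 6, Q = 5), each intervened variable's structural equation is replaced by its fixed value.
V = 3·W + 6  [with W=-1]  = 3
R = 2·V - 2·U + 6  [with V=3, U=6]  = 0

0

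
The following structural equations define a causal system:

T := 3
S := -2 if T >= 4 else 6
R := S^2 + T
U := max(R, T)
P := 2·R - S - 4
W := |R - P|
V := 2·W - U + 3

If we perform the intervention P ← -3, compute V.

48

Under do(P=-3), the mechanism P := 2·R - S - 4 is discarded; P is fixed at -3.
S = -2 if T >= 4 else 6  [with T=3]  = 6
R = S^2 + T  [with S=6, T=3]  = 39
U = max(R, T)  [with R=39, T=3]  = 39
W = |R - P|  [with R=39, P=-3]  = 42
V = 2·W - U + 3  [with W=42, U=39]  = 48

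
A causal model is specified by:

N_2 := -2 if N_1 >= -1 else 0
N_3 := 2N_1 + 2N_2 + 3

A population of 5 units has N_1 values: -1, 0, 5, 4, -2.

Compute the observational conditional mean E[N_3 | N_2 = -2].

Conditioning on N_2=-2 selects the 4 unit(s) with N_1 ∈ {-1, 0, 5, 4}. Their N_3 values: -3, -1, 9, 7. Mean = 3.

3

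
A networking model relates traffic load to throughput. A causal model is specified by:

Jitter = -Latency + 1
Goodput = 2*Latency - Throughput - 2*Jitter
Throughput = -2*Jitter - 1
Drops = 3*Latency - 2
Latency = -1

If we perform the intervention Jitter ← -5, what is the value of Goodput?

-1

do(Jitter=-5) replaces the equation Jitter = -Latency + 1 with the constant Jitter = -5.
Throughput = -2*Jitter - 1  [with Jitter=-5]  = 9
Goodput = 2*Latency - Throughput - 2*Jitter  [with Latency=-1, Throughput=9, Jitter=-5]  = -1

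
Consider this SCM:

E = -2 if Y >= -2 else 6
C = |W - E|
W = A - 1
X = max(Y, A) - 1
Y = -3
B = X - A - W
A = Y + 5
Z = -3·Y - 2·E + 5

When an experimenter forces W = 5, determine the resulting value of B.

The intervention breaks the incoming arrows to W: W = A - 1 no longer applies, and W = 5.
A = Y + 5  [with Y=-3]  = 2
X = max(Y, A) - 1  [with Y=-3, A=2]  = 1
B = X - A - W  [with X=1, A=2, W=5]  = -6

-6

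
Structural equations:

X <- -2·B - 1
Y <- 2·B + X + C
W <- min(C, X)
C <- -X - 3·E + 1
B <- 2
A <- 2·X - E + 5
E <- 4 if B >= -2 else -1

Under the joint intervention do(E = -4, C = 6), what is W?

-5

The joint intervention fixes E = -4, C = 6, removing each variable's own equation.
X = -2·B - 1  [with B=2]  = -5
W = min(C, X)  [with C=6, X=-5]  = -5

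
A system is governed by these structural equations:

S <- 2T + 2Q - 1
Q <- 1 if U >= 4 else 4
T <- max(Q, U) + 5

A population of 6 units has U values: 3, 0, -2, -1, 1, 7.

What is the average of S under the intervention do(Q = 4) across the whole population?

26

do(Q=4) breaks Q's dependence on U. With Q=4 fixed, S across the units is 25, 25, 25, 25, 25, 31, mean 26.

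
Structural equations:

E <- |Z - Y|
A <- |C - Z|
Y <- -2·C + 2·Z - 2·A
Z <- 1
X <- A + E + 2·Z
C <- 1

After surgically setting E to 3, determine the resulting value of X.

5

The intervention breaks the incoming arrows to E: E <- |Z - Y| no longer applies, and E = 3.
A = |C - Z|  [with C=1, Z=1]  = 0
X = A + E + 2·Z  [with A=0, E=3, Z=1]  = 5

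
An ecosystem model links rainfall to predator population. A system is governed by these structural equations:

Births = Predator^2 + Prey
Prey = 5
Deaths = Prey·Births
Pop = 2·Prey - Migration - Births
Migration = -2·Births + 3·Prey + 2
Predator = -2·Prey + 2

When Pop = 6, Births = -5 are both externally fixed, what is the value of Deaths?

-25

Under do(Pop = 6, Births = -5), each intervened variable's structural equation is replaced by its fixed value.
Deaths = Prey·Births  [with Prey=5, Births=-5]  = -25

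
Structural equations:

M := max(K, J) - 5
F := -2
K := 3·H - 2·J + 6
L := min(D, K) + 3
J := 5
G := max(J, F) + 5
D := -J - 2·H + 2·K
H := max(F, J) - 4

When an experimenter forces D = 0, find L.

The intervention breaks the incoming arrows to D: D := -J - 2·H + 2·K no longer applies, and D = 0.
H = max(F, J) - 4  [with F=-2, J=5]  = 1
K = 3·H - 2·J + 6  [with H=1, J=5]  = -1
L = min(D, K) + 3  [with D=0, K=-1]  = 2

2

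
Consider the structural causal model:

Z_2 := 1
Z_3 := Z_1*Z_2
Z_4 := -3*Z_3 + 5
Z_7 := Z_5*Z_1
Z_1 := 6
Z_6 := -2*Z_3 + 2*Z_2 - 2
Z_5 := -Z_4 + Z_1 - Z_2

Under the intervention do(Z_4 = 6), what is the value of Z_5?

-1

Intervening sets Z_4 = 6 and removes its equation (Z_4 := -3*Z_3 + 5).
Z_5 = -Z_4 + Z_1 - Z_2  [with Z_4=6, Z_1=6, Z_2=1]  = -1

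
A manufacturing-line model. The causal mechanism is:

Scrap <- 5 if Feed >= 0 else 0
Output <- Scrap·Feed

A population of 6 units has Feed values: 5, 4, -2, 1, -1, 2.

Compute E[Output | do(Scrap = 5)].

7.5

Under do(Scrap=5), Scrap's equation is replaced by Scrap=5 for every unit. Per-unit Output: 25, 20, -10, 5, -5, 10. Mean = 7.5.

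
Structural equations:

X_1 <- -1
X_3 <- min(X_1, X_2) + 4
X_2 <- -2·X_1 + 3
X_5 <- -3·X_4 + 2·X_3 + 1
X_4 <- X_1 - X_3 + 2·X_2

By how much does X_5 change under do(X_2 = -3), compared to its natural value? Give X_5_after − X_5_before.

38

do(X_2=-3) replaces the equation X_2 <- -2·X_1 + 3 with the constant X_2 = -3.
X_3 = min(X_1, X_2) + 4  [with X_1=-1, X_2=-3]  = 1
X_4 = X_1 - X_3 + 2·X_2  [with X_1=-1, X_3=1, X_2=-3]  = -8
X_5 = -3·X_4 + 2·X_3 + 1  [with X_4=-8, X_3=1]  = 27
Without intervention: X_2 = -2·X_1 + 3  [with X_1=-1]  = 5; X_3 = min(X_1, X_2) + 4  [with X_1=-1, X_2=5]  = 3; X_4 = X_1 - X_3 + 2·X_2  [with X_1=-1, X_3=3, X_2=5]  = 6; X_5 = -3·X_4 + 2·X_3 + 1  [with X_4=6, X_3=3]  = -11.
Change = 27 − (-11) = 38.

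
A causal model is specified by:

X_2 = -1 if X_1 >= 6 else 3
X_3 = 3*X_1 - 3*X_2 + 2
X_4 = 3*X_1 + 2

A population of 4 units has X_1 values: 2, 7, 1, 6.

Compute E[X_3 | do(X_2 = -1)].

Every unit gets X_2=-1 under the intervention. X_3 values become 11, 26, 8, 23; E[X_3|do(X_2=-1)] = 17.

17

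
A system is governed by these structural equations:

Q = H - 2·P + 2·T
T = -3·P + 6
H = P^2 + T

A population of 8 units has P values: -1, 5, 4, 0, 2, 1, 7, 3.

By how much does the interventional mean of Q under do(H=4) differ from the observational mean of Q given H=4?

The intervention sets H=4 in all 8 units regardless of P. Recomputing Q per unit gives 24, -24, -16, 16, 0, 8, -40, -8; average -5.
E[Q|H=4] averages over only the 2 units with H=4 (P = 2, 1): Q = 0, 8, mean 4.
Difference = -5 − 4 = -9.

-9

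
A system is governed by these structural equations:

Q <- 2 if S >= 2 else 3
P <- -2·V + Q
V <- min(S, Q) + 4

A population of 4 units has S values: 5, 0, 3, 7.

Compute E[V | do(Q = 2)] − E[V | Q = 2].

do(Q=2) breaks Q's dependence on S. With Q=2 fixed, V across the units is 6, 4, 6, 6, mean 5.5.
E[V|Q=2] averages over only the 3 units with Q=2 (S = 5, 3, 7): V = 6, 6, 6, mean 6.
Difference = 5.5 − 6 = -0.5.

-0.5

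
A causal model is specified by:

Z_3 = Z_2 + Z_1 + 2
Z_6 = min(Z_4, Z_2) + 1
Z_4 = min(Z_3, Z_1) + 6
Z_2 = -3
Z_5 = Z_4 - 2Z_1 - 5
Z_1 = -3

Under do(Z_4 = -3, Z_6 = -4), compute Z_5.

-2

Setting Z_4 = -3, Z_6 = -4 by intervention discards those variables' equations.
Z_5 = Z_4 - 2Z_1 - 5  [with Z_4=-3, Z_1=-3]  = -2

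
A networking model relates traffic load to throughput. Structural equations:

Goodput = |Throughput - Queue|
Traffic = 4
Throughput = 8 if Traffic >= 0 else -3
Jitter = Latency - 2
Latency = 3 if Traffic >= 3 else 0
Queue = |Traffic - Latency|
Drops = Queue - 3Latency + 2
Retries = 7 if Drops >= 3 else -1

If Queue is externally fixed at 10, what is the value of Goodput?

2

The intervention breaks the incoming arrows to Queue: Queue = |Traffic - Latency| no longer applies, and Queue = 10.
Throughput = 8 if Traffic >= 0 else -3  [with Traffic=4]  = 8
Goodput = |Throughput - Queue|  [with Throughput=8, Queue=10]  = 2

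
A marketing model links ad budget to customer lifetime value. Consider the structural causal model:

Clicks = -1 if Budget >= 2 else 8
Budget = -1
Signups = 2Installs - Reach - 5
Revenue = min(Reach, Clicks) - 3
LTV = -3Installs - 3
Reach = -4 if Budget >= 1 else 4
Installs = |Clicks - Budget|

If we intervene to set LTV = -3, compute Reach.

Under do(LTV=-3), the mechanism LTV = -3Installs - 3 is discarded; LTV is fixed at -3.
Reach is not downstream of the intervention, so its value is determined by the original equations.
Reach = -4 if Budget >= 1 else 4  [with Budget=-1]  = 4

4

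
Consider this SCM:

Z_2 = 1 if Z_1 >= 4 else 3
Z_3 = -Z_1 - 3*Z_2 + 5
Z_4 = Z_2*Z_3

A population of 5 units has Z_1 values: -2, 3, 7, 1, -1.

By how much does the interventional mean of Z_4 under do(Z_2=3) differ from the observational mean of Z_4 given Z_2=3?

-4.05

The intervention sets Z_2=3 in all 5 units regardless of Z_1. Recomputing Z_4 per unit gives -6, -21, -33, -15, -9; average -16.8.
Conditioning on Z_2=3 selects the 4 unit(s) with Z_1 ∈ {-2, 3, 1, -1}. Their Z_4 values: -6, -21, -15, -9. Mean = -12.75.
Difference = -16.8 − (-12.75) = -4.05.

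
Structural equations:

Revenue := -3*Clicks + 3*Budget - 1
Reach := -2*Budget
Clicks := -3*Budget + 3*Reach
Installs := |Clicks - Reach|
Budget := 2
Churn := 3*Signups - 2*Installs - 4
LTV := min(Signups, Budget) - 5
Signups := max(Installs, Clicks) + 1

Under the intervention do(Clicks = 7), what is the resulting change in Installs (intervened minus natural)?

-3

The intervention breaks the incoming arrows to Clicks: Clicks := -3*Budget + 3*Reach no longer applies, and Clicks = 7.
Reach = -2*Budget  [with Budget=2]  = -4
Installs = |Clicks - Reach|  [with Clicks=7, Reach=-4]  = 11
Without intervention: Reach = -2*Budget  [with Budget=2]  = -4; Clicks = -3*Budget + 3*Reach  [with Budget=2, Reach=-4]  = -18; Installs = |Clicks - Reach|  [with Clicks=-18, Reach=-4]  = 14.
Change = 11 − 14 = -3.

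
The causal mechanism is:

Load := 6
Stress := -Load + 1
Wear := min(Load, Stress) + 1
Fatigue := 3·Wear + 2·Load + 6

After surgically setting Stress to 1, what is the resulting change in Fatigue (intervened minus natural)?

18

Under do(Stress=1), the mechanism Stress := -Load + 1 is discarded; Stress is fixed at 1.
Wear = min(Load, Stress) + 1  [with Load=6, Stress=1]  = 2
Fatigue = 3·Wear + 2·Load + 6  [with Wear=2, Load=6]  = 24
Without intervention: Stress = -Load + 1  [with Load=6]  = -5; Wear = min(Load, Stress) + 1  [with Load=6, Stress=-5]  = -4; Fatigue = 3·Wear + 2·Load + 6  [with Wear=-4, Load=6]  = 6.
Change = 24 − 6 = 18.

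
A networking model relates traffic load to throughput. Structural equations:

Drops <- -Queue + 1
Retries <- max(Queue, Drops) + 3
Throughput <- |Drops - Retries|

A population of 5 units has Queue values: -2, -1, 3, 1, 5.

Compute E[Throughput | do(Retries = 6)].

The intervention sets Retries=6 in all 5 units regardless of Queue. Recomputing Throughput per unit gives 3, 4, 8, 6, 10; average 6.2.

6.2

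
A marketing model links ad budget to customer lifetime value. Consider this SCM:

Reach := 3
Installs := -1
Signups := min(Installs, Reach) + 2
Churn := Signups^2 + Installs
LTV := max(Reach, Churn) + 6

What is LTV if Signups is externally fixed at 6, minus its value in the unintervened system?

32

do(Signups=6) replaces the equation Signups := min(Installs, Reach) + 2 with the constant Signups = 6.
Churn = Signups^2 + Installs  [with Signups=6, Installs=-1]  = 35
LTV = max(Reach, Churn) + 6  [with Reach=3, Churn=35]  = 41
Without intervention: Signups = min(Installs, Reach) + 2  [with Installs=-1, Reach=3]  = 1; Churn = Signups^2 + Installs  [with Signups=1, Installs=-1]  = 0; LTV = max(Reach, Churn) + 6  [with Reach=3, Churn=0]  = 9.
Change = 41 − 9 = 32.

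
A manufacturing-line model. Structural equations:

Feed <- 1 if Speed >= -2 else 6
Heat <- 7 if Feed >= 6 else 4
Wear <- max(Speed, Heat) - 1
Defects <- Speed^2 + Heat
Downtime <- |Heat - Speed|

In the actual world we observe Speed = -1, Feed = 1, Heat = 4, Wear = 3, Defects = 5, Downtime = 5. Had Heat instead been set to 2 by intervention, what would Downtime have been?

3

The intervention breaks the incoming arrows to Heat: Heat <- 7 if Feed >= 6 else 4 no longer applies, and Heat = 2.
Downtime = |Heat - Speed|  [with Heat=2, Speed=-1]  = 3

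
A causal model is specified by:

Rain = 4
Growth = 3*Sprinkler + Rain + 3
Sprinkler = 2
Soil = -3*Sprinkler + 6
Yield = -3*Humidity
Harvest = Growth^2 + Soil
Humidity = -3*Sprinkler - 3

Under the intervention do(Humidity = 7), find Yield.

-21

The intervention breaks the incoming arrows to Humidity: Humidity = -3*Sprinkler - 3 no longer applies, and Humidity = 7.
Yield = -3*Humidity  [with Humidity=7]  = -21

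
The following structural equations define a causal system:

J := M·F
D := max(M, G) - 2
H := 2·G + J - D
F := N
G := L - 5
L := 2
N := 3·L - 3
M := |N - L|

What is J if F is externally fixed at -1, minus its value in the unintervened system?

The intervention breaks the incoming arrows to F: F := N no longer applies, and F = -1.
N = 3·L - 3  [with L=2]  = 3
M = |N - L|  [with N=3, L=2]  = 1
J = M·F  [with M=1, F=-1]  = -1
Without intervention: N = 3·L - 3  [with L=2]  = 3; F = N  [with N=3]  = 3; M = |N - L|  [with N=3, L=2]  = 1; J = M·F  [with M=1, F=3]  = 3.
Change = -1 − 3 = -4.

-4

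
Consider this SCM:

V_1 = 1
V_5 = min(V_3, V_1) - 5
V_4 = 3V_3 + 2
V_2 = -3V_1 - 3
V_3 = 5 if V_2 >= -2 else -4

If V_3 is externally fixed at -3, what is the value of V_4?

-7

The intervention breaks the incoming arrows to V_3: V_3 = 5 if V_2 >= -2 else -4 no longer applies, and V_3 = -3.
V_4 = 3V_3 + 2  [with V_3=-3]  = -7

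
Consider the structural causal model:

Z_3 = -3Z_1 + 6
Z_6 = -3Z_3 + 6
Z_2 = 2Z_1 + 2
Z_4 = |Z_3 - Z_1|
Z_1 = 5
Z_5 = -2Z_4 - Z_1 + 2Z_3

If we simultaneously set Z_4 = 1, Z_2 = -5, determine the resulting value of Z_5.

-25

The joint intervention fixes Z_4 = 1, Z_2 = -5, removing each variable's own equation.
Z_3 = -3Z_1 + 6  [with Z_1=5]  = -9
Z_5 = -2Z_4 - Z_1 + 2Z_3  [with Z_4=1, Z_1=5, Z_3=-9]  = -25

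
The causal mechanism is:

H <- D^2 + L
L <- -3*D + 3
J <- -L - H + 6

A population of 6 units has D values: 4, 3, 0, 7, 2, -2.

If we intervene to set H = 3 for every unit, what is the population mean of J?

do(H=3) breaks H's dependence on D. With H=3 fixed, J across the units is 12, 9, 0, 21, 6, -6, mean 7.

7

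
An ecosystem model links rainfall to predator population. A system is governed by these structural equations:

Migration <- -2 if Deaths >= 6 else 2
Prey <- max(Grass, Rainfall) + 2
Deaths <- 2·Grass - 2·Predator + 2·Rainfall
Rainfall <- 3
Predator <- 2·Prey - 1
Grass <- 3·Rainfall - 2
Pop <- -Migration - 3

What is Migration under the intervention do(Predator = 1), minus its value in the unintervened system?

Under do(Predator=1), the mechanism Predator <- 2·Prey - 1 is discarded; Predator is fixed at 1.
Grass = 3·Rainfall - 2  [with Rainfall=3]  = 7
Deaths = 2·Grass - 2·Predator + 2·Rainfall  [with Grass=7, Predator=1, Rainfall=3]  = 18
Migration = -2 if Deaths >= 6 else 2  [with Deaths=18]  = -2
Without intervention: Grass = 3·Rainfall - 2  [with Rainfall=3]  = 7; Prey = max(Grass, Rainfall) + 2  [with Grass=7, Rainfall=3]  = 9; Predator = 2·Prey - 1  [with Prey=9]  = 17; Deaths = 2·Grass - 2·Predator + 2·Rainfall  [with Grass=7, Predator=17, Rainfall=3]  = -14; Migration = -2 if Deaths >= 6 else 2  [with Deaths=-14]  = 2.
Change = -2 − 2 = -4.

-4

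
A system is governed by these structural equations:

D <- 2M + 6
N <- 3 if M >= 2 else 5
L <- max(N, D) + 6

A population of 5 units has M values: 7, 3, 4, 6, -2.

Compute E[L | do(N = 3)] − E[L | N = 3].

-2.6

Every unit gets N=3 under the intervention. L values become 26, 18, 20, 24, 9; E[L|do(N=3)] = 19.4.
Observing N=3 restricts to units where N's equation naturally yields 3: M ∈ {7, 3, 4, 6}. In that subpopulation L = 26, 18, 20, 24, mean 22.
Difference = 19.4 − 22 = -2.6.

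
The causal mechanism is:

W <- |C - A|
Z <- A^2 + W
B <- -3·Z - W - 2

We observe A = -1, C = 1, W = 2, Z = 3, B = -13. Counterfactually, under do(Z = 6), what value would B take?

-22

Intervening sets Z = 6 and removes its equation (Z <- A^2 + W).
W = |C - A|  [with C=1, A=-1]  = 2
B = -3·Z - W - 2  [with Z=6, W=2]  = -22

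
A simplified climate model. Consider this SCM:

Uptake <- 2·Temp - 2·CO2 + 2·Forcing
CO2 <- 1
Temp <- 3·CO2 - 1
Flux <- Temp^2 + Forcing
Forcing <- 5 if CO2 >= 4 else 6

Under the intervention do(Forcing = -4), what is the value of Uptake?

do(Forcing=-4) replaces the equation Forcing <- 5 if CO2 >= 4 else 6 with the constant Forcing = -4.
Temp = 3·CO2 - 1  [with CO2=1]  = 2
Uptake = 2·Temp - 2·CO2 + 2·Forcing  [with Temp=2, CO2=1, Forcing=-4]  = -6

-6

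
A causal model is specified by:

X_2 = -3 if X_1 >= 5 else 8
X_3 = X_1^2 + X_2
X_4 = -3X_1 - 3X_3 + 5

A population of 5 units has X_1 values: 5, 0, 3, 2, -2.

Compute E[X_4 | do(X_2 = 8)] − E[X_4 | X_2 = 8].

-15

Every unit gets X_2=8 under the intervention. X_4 values become -109, -19, -55, -37, -25; E[X_4|do(X_2=8)] = -49.
Conditioning on X_2=8 selects the 4 unit(s) with X_1 ∈ {0, 3, 2, -2}. Their X_4 values: -19, -55, -37, -25. Mean = -34.
Difference = -49 − (-34) = -15.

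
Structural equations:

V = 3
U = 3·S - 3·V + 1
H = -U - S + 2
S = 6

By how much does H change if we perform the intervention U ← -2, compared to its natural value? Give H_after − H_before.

The intervention breaks the incoming arrows to U: U = 3·S - 3·V + 1 no longer applies, and U = -2.
H = -U - S + 2  [with U=-2, S=6]  = -2
Without intervention: U = 3·S - 3·V + 1  [with S=6, V=3]  = 10; H = -U - S + 2  [with U=10, S=6]  = -14.
Change = -2 − (-14) = 12.

12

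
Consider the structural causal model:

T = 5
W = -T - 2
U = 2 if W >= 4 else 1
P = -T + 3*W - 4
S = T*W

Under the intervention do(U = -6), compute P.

-30

The intervention breaks the incoming arrows to U: U = 2 if W >= 4 else 1 no longer applies, and U = -6.
P is not downstream of the intervention, so its value is determined by the original equations.
W = -T - 2  [with T=5]  = -7
P = -T + 3*W - 4  [with T=5, W=-7]  = -30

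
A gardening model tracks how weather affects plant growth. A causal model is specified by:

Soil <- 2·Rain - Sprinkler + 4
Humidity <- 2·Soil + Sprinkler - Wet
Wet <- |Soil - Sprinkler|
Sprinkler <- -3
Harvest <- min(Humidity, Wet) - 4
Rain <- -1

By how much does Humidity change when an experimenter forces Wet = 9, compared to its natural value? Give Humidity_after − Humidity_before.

Intervening sets Wet = 9 and removes its equation (Wet <- |Soil - Sprinkler|).
Soil = 2·Rain - Sprinkler + 4  [with Rain=-1, Sprinkler=-3]  = 5
Humidity = 2·Soil + Sprinkler - Wet  [with Soil=5, Sprinkler=-3, Wet=9]  = -2
Without intervention: Soil = 2·Rain - Sprinkler + 4  [with Rain=-1, Sprinkler=-3]  = 5; Wet = |Soil - Sprinkler|  [with Soil=5, Sprinkler=-3]  = 8; Humidity = 2·Soil + Sprinkler - Wet  [with Soil=5, Sprinkler=-3, Wet=8]  = -1.
Change = -2 − (-1) = -1.

-1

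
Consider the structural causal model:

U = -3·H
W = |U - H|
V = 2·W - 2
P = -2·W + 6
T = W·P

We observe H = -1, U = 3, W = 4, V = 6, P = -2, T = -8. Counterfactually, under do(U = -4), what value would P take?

do(U=-4) replaces the equation U = -3·H with the constant U = -4.
W = |U - H|  [with U=-4, H=-1]  = 3
P = -2·W + 6  [with W=3]  = 0

0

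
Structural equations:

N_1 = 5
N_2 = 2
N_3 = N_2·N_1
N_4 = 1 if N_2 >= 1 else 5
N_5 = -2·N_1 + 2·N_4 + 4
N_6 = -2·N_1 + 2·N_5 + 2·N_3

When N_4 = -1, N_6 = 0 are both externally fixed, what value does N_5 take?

Setting N_4 = -1, N_6 = 0 by intervention discards those variables' equations.
N_5 = -2·N_1 + 2·N_4 + 4  [with N_1=5, N_4=-1]  = -8

-8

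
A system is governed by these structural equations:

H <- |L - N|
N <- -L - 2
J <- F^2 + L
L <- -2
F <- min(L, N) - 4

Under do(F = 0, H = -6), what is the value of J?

The joint intervention fixes F = 0, H = -6, removing each variable's own equation.
J = F^2 + L  [with F=0, L=-2]  = -2

-2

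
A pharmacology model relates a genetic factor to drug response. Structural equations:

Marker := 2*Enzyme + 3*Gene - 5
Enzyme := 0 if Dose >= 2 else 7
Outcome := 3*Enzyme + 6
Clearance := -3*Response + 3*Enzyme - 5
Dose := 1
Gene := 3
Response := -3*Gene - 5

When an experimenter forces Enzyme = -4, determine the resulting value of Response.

-14

do(Enzyme=-4) replaces the equation Enzyme := 0 if Dose >= 2 else 7 with the constant Enzyme = -4.
Response is not downstream of the intervention, so its value is determined by the original equations.
Response = -3*Gene - 5  [with Gene=3]  = -14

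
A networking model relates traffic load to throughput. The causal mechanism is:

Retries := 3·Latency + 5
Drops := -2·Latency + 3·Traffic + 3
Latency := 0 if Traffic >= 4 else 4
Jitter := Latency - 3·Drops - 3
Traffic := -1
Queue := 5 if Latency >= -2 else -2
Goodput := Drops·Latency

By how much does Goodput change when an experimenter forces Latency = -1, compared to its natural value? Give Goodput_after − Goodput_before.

30

Under do(Latency=-1), the mechanism Latency := 0 if Traffic >= 4 else 4 is discarded; Latency is fixed at -1.
Drops = -2·Latency + 3·Traffic + 3  [with Latency=-1, Traffic=-1]  = 2
Goodput = Drops·Latency  [with Drops=2, Latency=-1]  = -2
Without intervention: Latency = 0 if Traffic >= 4 else 4  [with Traffic=-1]  = 4; Drops = -2·Latency + 3·Traffic + 3  [with Latency=4, Traffic=-1]  = -8; Goodput = Drops·Latency  [with Drops=-8, Latency=4]  = -32.
Change = -2 − (-32) = 30.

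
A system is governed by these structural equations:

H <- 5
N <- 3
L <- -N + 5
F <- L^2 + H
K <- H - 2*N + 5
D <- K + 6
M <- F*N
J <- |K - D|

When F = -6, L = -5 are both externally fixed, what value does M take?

The joint intervention fixes F = -6, L = -5, removing each variable's own equation.
M = F*N  [with F=-6, N=3]  = -18

-18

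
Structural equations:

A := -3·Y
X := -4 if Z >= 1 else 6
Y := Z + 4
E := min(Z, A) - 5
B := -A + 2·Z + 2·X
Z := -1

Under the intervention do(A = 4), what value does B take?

Under do(A=4), the mechanism A := -3·Y is discarded; A is fixed at 4.
X = -4 if Z >= 1 else 6  [with Z=-1]  = 6
B = -A + 2·Z + 2·X  [with A=4, Z=-1, X=6]  = 6

6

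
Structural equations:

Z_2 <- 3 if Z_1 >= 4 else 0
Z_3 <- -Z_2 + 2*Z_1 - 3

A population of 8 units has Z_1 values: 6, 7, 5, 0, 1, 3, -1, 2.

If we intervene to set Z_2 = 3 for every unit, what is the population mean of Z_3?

Every unit gets Z_2=3 under the intervention. Z_3 values become 6, 8, 4, -6, -4, 0, -8, -2; E[Z_3|do(Z_2=3)] = -0.25.

-0.25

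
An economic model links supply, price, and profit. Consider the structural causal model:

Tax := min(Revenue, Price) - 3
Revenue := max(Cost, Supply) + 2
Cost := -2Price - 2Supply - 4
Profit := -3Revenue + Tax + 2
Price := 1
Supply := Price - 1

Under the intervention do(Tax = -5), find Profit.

-9

The intervention breaks the incoming arrows to Tax: Tax := min(Revenue, Price) - 3 no longer applies, and Tax = -5.
Supply = Price - 1  [with Price=1]  = 0
Cost = -2Price - 2Supply - 4  [with Price=1, Supply=0]  = -6
Revenue = max(Cost, Supply) + 2  [with Cost=-6, Supply=0]  = 2
Profit = -3Revenue + Tax + 2  [with Revenue=2, Tax=-5]  = -9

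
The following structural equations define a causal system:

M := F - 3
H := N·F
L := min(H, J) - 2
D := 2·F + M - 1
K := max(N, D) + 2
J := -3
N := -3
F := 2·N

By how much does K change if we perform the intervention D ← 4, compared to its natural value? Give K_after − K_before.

7

Intervening sets D = 4 and removes its equation (D := 2·F + M - 1).
K = max(N, D) + 2  [with N=-3, D=4]  = 6
Without intervention: F = 2·N  [with N=-3]  = -6; M = F - 3  [with F=-6]  = -9; D = 2·F + M - 1  [with F=-6, M=-9]  = -22; K = max(N, D) + 2  [with N=-3, D=-22]  = -1.
Change = 6 − (-1) = 7.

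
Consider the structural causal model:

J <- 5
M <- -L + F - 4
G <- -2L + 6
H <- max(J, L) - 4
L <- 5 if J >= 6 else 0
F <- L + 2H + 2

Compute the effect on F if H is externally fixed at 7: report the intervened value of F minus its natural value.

12

do(H=7) replaces the equation H <- max(J, L) - 4 with the constant H = 7.
L = 5 if J >= 6 else 0  [with J=5]  = 0
F = L + 2H + 2  [with L=0, H=7]  = 16
Without intervention: L = 5 if J >= 6 else 0  [with J=5]  = 0; H = max(J, L) - 4  [with J=5, L=0]  = 1; F = L + 2H + 2  [with L=0, H=1]  = 4.
Change = 16 − 4 = 12.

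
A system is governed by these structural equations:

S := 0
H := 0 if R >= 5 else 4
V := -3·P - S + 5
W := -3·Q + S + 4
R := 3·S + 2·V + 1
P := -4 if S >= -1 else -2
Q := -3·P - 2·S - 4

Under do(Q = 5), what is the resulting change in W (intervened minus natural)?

The intervention breaks the incoming arrows to Q: Q := -3·P - 2·S - 4 no longer applies, and Q = 5.
W = -3·Q + S + 4  [with Q=5, S=0]  = -11
Without intervention: P = -4 if S >= -1 else -2  [with S=0]  = -4; Q = -3·P - 2·S - 4  [with P=-4, S=0]  = 8; W = -3·Q + S + 4  [with Q=8, S=0]  = -20.
Change = -11 − (-20) = 9.

9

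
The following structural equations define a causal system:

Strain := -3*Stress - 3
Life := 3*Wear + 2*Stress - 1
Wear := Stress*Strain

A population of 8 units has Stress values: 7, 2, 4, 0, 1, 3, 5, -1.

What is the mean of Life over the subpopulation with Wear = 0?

-2

E[Life|Wear=0] averages over only the 2 units with Wear=0 (Stress = 0, -1): Life = -1, -3, mean -2.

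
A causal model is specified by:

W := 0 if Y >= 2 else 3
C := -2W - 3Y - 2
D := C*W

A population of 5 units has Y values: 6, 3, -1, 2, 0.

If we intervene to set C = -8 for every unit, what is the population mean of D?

-9.6

Every unit gets C=-8 under the intervention. D values become 0, 0, -24, 0, -24; E[D|do(C=-8)] = -9.6.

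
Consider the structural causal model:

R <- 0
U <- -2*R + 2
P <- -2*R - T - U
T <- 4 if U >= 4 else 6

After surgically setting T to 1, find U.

Under do(T=1), the mechanism T <- 4 if U >= 4 else 6 is discarded; T is fixed at 1.
Since U is not a descendant of the intervened variable, it is unaffected.
U = -2*R + 2  [with R=0]  = 2

2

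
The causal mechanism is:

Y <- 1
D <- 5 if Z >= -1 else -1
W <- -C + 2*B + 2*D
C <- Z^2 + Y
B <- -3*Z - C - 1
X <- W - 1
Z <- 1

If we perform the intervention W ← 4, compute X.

3

Intervening sets W = 4 and removes its equation (W <- -C + 2*B + 2*D).
X = W - 1  [with W=4]  = 3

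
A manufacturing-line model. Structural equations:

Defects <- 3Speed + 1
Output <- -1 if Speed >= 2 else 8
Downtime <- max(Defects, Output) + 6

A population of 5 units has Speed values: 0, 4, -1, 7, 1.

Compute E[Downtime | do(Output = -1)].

Every unit gets Output=-1 under the intervention. Downtime values become 7, 19, 5, 28, 10; E[Downtime|do(Output=-1)] = 13.8.

13.8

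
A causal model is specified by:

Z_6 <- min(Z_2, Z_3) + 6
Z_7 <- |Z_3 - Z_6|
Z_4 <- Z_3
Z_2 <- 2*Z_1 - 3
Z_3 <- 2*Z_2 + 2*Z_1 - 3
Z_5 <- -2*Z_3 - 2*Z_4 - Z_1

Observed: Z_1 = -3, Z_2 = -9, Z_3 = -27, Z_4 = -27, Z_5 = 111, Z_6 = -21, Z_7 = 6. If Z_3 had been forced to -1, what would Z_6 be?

The intervention breaks the incoming arrows to Z_3: Z_3 <- 2*Z_2 + 2*Z_1 - 3 no longer applies, and Z_3 = -1.
Z_2 = 2*Z_1 - 3  [with Z_1=-3]  = -9
Z_6 = min(Z_2, Z_3) + 6  [with Z_2=-9, Z_3=-1]  = -3

-3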